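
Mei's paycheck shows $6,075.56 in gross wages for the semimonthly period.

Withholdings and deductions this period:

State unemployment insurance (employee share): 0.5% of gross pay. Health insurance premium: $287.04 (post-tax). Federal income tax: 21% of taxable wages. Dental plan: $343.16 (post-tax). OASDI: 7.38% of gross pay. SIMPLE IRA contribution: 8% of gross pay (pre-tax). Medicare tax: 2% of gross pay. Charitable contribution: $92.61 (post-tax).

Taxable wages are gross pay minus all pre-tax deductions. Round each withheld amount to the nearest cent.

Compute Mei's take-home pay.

$3,092.64

SIMPLE IRA contribution: $6,075.56 × 0.08 = $486.04
Taxable wages = $6,075.56 − $486.04 = $5,589.52
Federal income tax: $5,589.52 × 0.21 = $1,173.80
Medicare tax: $6,075.56 × 0.02 = $121.51
OASDI: $6,075.56 × 0.0738 = $448.38
State unemployment insurance (employee share): $6,075.56 × 0.005 = $30.38
Health insurance premium: $287.04
Charitable contribution: $92.61
Dental plan: $343.16
Total deductions = $486.04 + $1,173.80 + $121.51 + $448.38 + $30.38 + $287.04 + $92.61 + $343.16 = $2,982.92
Net pay = $6,075.56 − $2,982.92 = $3,092.64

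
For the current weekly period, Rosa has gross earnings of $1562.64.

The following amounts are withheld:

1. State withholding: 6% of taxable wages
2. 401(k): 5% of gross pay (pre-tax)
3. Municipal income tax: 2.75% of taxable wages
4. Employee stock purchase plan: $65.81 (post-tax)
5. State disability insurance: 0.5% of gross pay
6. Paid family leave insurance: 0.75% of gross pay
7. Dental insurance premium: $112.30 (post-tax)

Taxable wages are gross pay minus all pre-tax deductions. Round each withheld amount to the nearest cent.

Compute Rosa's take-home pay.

401(k): $1562.64 × 0.05 = $78.13
Taxable wages = $1562.64 − $78.13 = $1484.51
State withholding: $1484.51 × 0.06 = $89.07
Municipal income tax: $1484.51 × 0.0275 = $40.82
State disability insurance: $1562.64 × 0.005 = $7.81
Paid family leave insurance: $1562.64 × 0.0075 = $11.72
Dental insurance premium: $112.30
Employee stock purchase plan: $65.81
Total deductions = $78.13 + $89.07 + $40.82 + $7.81 + $11.72 + $112.30 + $65.81 = $405.66
Net pay = $1562.64 − $405.66 = $1156.98

$1156.98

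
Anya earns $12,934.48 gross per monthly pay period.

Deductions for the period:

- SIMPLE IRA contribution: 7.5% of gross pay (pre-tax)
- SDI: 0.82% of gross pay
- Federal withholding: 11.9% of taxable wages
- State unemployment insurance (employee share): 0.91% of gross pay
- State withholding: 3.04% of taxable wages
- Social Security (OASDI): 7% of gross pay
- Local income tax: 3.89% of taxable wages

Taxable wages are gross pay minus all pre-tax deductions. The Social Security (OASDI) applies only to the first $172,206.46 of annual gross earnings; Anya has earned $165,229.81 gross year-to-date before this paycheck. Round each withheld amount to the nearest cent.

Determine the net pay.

SIMPLE IRA contribution: $12,934.48 × 0.075 = $970.09
Taxable wages = $12,934.48 − $970.09 = $11,964.39
State withholding: $11,964.39 × 0.0304 = $363.72
Local income tax: $11,964.39 × 0.0389 = $465.41
Federal withholding: $11,964.39 × 0.119 = $1,423.76
State unemployment insurance (employee share): $12,934.48 × 0.0091 = $117.70
SDI: $12,934.48 × 0.0082 = $106.06
Social Security (OASDI): only $172,206.46 − $165,229.81 = $6,976.65 of this check is subject → $6,976.65 × 0.07 = $488.37
Total deductions = $970.09 + $363.72 + $465.41 + $1,423.76 + $117.70 + $106.06 + $488.37 = $3,935.11
Net pay = $12,934.48 − $3,935.11 = $8,999.37

$8,999.37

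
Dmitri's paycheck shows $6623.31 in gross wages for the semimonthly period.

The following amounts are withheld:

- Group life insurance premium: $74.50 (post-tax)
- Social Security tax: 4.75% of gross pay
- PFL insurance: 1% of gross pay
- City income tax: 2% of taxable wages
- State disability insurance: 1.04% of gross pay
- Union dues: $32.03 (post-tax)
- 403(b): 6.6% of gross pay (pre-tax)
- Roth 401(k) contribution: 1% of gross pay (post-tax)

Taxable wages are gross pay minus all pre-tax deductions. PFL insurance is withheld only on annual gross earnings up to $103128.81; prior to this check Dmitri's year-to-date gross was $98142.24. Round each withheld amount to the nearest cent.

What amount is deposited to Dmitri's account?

$5456.33

403(b): $6623.31 × 0.066 = $437.14
Taxable wages = $6623.31 − $437.14 = $6186.17
City income tax: $6186.17 × 0.02 = $123.72
Social Security tax: $6623.31 × 0.0475 = $314.61
State disability insurance: $6623.31 × 0.0104 = $68.88
PFL insurance: only $103128.81 − $98142.24 = $4986.57 of this check is subject → $4986.57 × 0.01 = $49.87
Union dues: $32.03
Roth 401(k) contribution: $6623.31 × 0.01 = $66.23
Group life insurance premium: $74.50
Total deductions = $437.14 + $123.72 + $314.61 + $68.88 + $49.87 + $32.03 + $66.23 + $74.50 = $1166.98
Net pay = $6623.31 − $1166.98 = $5456.33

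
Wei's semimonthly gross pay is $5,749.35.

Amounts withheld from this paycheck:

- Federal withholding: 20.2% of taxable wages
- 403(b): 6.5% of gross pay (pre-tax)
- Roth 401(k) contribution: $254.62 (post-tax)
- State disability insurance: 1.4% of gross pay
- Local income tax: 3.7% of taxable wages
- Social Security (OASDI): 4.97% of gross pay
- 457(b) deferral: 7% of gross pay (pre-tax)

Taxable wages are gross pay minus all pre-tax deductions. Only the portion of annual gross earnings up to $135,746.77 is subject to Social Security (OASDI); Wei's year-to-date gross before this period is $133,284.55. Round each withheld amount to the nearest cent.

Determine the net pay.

$3,327.12

403(b): $5,749.35 × 0.065 = $373.71
457(b) deferral: $5,749.35 × 0.07 = $402.45
Pre-tax total = $373.71 + $402.45 = $776.16
Taxable wages = $5,749.35 − $776.16 = $4,973.19
Local income tax: $4,973.19 × 0.037 = $184.01
Federal withholding: $4,973.19 × 0.202 = $1,004.58
Social Security (OASDI): only $135,746.77 − $133,284.55 = $2,462.22 of this check is subject → $2,462.22 × 0.0497 = $122.37
State disability insurance: $5,749.35 × 0.014 = $80.49
Roth 401(k) contribution: $254.62
Total deductions = $373.71 + $402.45 + $184.01 + $1,004.58 + $122.37 + $80.49 + $254.62 = $2,422.23
Net pay = $5,749.35 − $2,422.23 = $3,327.12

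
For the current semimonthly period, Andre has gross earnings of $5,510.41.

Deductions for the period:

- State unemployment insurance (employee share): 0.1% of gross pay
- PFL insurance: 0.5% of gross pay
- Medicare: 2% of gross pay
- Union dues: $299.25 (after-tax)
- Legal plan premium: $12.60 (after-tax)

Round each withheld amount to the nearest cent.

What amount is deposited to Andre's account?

State unemployment insurance (employee share): $5,510.41 × 0.001 = $5.51
PFL insurance: $5,510.41 × 0.005 = $27.55
Medicare: $5,510.41 × 0.02 = $110.21
Union dues: $299.25
Legal plan premium: $12.60
Total deductions = $5.51 + $27.55 + $110.21 + $299.25 + $12.60 = $455.12
Net pay = $5,510.41 − $455.12 = $5,055.29

$5,055.29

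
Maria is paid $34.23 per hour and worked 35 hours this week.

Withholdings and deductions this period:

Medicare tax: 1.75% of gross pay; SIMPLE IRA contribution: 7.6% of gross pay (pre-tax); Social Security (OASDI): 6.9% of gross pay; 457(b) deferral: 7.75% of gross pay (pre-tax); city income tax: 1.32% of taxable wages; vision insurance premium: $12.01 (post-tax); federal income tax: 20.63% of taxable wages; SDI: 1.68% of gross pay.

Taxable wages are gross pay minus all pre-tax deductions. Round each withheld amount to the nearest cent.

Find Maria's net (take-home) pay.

Gross pay: 35 × $34.23 = $1,198.05
457(b) deferral: $1,198.05 × 0.0775 = $92.85
SIMPLE IRA contribution: $1,198.05 × 0.076 = $91.05
Pre-tax total = $92.85 + $91.05 = $183.90
Taxable wages = $1,198.05 − $183.90 = $1,014.15
City income tax: $1,014.15 × 0.0132 = $13.39
Federal income tax: $1,014.15 × 0.2063 = $209.22
SDI: $1,198.05 × 0.0168 = $20.13
Social Security (OASDI): $1,198.05 × 0.069 = $82.67
Medicare tax: $1,198.05 × 0.0175 = $20.97
Vision insurance premium: $12.01
Total deductions = $92.85 + $91.05 + $13.39 + $209.22 + $20.13 + $82.67 + $20.97 + $12.01 = $542.29
Net pay = $1,198.05 − $542.29 = $655.76

$655.76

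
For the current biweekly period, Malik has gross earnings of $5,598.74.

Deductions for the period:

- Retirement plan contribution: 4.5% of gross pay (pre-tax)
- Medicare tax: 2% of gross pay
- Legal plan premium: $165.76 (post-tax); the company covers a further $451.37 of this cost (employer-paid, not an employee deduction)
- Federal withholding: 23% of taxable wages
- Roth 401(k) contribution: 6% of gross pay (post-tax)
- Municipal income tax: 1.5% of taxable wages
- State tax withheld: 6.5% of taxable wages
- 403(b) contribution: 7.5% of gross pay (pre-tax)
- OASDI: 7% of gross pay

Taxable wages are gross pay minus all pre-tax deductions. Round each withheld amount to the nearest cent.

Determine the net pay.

Retirement plan contribution: $5,598.74 × 0.045 = $251.94
403(b) contribution: $5,598.74 × 0.075 = $419.91
Pre-tax total = $251.94 + $419.91 = $671.85
Taxable wages = $5,598.74 − $671.85 = $4,926.89
State tax withheld: $4,926.89 × 0.065 = $320.25
Municipal income tax: $4,926.89 × 0.015 = $73.90
Federal withholding: $4,926.89 × 0.23 = $1,133.18
OASDI: $5,598.74 × 0.07 = $391.91
Medicare tax: $5,598.74 × 0.02 = $111.97
Legal plan premium: $165.76
Roth 401(k) contribution: $5,598.74 × 0.06 = $335.92
(Employer's $451.37 toward legal plan premium is not withheld from the employee.)
Total deductions = $251.94 + $419.91 + $320.25 + $73.90 + $1,133.18 + $391.91 + $111.97 + $165.76 + $335.92 = $3,204.74
Net pay = $5,598.74 − $3,204.74 = $2,394.00

$2,394.00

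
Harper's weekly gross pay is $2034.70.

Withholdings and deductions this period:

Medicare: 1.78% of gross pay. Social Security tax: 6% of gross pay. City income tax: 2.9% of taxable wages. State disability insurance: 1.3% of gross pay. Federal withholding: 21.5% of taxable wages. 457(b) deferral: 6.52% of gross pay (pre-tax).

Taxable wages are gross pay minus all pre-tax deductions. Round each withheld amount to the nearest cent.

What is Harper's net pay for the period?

$1253.19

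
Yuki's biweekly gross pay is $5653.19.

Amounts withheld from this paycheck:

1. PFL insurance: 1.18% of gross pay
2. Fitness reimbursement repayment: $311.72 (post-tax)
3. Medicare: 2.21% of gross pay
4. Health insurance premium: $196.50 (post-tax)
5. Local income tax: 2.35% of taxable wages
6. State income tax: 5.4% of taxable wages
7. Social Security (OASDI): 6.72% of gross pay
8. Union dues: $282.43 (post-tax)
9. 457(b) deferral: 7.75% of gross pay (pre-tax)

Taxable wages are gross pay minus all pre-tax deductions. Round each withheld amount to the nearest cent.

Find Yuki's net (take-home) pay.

$3448.72

457(b) deferral: $5653.19 × 0.0775 = $438.12
Taxable wages = $5653.19 − $438.12 = $5215.07
State income tax: $5215.07 × 0.054 = $281.61
Local income tax: $5215.07 × 0.0235 = $122.55
PFL insurance: $5653.19 × 0.0118 = $66.71
Medicare: $5653.19 × 0.0221 = $124.94
Social Security (OASDI): $5653.19 × 0.0672 = $379.89
Union dues: $282.43
Health insurance premium: $196.50
Fitness reimbursement repayment: $311.72
Total deductions = $438.12 + $281.61 + $122.55 + $66.71 + $124.94 + $379.89 + $282.43 + $196.50 + $311.72 = $2204.47
Net pay = $5653.19 − $2204.47 = $3448.72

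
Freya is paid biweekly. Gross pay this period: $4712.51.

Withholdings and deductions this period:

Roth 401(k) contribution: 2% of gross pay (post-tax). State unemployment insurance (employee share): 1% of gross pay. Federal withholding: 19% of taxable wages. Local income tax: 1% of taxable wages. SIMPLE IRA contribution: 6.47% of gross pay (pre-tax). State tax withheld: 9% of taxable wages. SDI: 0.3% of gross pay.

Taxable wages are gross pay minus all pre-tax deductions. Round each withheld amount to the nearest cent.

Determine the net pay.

SIMPLE IRA contribution: $4712.51 × 0.0647 = $304.90
Taxable wages = $4712.51 − $304.90 = $4407.61
Federal withholding: $4407.61 × 0.19 = $837.45
State tax withheld: $4407.61 × 0.09 = $396.68
Local income tax: $4407.61 × 0.01 = $44.08
State unemployment insurance (employee share): $4712.51 × 0.01 = $47.13
SDI: $4712.51 × 0.003 = $14.14
Roth 401(k) contribution: $4712.51 × 0.02 = $94.25
Total deductions = $304.90 + $837.45 + $396.68 + $44.08 + $47.13 + $14.14 + $94.25 = $1738.63
Net pay = $4712.51 − $1738.63 = $2973.88

$2973.88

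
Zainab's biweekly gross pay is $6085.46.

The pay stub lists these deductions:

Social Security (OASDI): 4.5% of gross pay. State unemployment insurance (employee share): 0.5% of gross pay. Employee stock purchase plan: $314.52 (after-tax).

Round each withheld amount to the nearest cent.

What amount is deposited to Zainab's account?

Social Security (OASDI): $6085.46 × 0.045 = $273.85
State unemployment insurance (employee share): $6085.46 × 0.005 = $30.43
Employee stock purchase plan: $314.52
Total deductions = $273.85 + $30.43 + $314.52 = $618.80
Net pay = $6085.46 − $618.80 = $5466.66

$5466.66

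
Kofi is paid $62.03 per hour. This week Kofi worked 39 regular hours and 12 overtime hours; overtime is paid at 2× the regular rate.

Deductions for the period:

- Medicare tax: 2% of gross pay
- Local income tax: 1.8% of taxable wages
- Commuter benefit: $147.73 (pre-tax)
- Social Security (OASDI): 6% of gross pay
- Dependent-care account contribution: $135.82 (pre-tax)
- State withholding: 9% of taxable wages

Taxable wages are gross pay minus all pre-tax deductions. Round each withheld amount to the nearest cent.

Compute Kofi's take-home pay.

Regular pay: 39 × $62.03 = $2,419.17
Overtime pay: 12 × $62.03 × 2 = $1,488.72
Gross pay = $2,419.17 + $1,488.72 = $3,907.89
Commuter benefit: $147.73
Dependent-care account contribution: $135.82
Pre-tax total = $147.73 + $135.82 = $283.55
Taxable wages = $3,907.89 − $283.55 = $3,624.34
State withholding: $3,624.34 × 0.09 = $326.19
Local income tax: $3,624.34 × 0.018 = $65.24
Medicare tax: $3,907.89 × 0.02 = $78.16
Social Security (OASDI): $3,907.89 × 0.06 = $234.47
Total deductions = $147.73 + $135.82 + $326.19 + $65.24 + $78.16 + $234.47 = $987.61
Net pay = $3,907.89 − $987.61 = $2,920.28

$2,920.28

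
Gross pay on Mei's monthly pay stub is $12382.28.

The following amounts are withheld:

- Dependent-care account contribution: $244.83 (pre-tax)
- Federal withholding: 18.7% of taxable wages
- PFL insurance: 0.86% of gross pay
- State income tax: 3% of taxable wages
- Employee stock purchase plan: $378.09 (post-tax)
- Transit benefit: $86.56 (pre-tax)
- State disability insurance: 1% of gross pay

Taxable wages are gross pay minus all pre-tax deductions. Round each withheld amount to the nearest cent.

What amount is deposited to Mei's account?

Dependent-care account contribution: $244.83
Transit benefit: $86.56
Pre-tax total = $244.83 + $86.56 = $331.39
Taxable wages = $12382.28 − $331.39 = $12050.89
State income tax: $12050.89 × 0.03 = $361.53
Federal withholding: $12050.89 × 0.187 = $2253.52
State disability insurance: $12382.28 × 0.01 = $123.82
PFL insurance: $12382.28 × 0.0086 = $106.49
Employee stock purchase plan: $378.09
Total deductions = $244.83 + $86.56 + $361.53 + $2253.52 + $123.82 + $106.49 + $378.09 = $3554.84
Net pay = $12382.28 − $3554.84 = $8827.44

$8827.44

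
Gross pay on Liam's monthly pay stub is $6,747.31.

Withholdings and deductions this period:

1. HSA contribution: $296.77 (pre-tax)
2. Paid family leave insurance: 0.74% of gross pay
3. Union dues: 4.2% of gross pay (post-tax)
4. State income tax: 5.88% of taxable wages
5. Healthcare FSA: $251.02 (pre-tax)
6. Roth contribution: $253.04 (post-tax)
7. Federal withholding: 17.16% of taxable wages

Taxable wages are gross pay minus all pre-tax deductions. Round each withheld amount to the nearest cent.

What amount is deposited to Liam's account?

$4,184.79

HSA contribution: $296.77
Healthcare FSA: $251.02
Pre-tax total = $296.77 + $251.02 = $547.79
Taxable wages = $6,747.31 − $547.79 = $6,199.52
State income tax: $6,199.52 × 0.0588 = $364.53
Federal withholding: $6,199.52 × 0.1716 = $1,063.84
Paid family leave insurance: $6,747.31 × 0.0074 = $49.93
Union dues: $6,747.31 × 0.042 = $283.39
Roth contribution: $253.04
Total deductions = $296.77 + $251.02 + $364.53 + $1,063.84 + $49.93 + $283.39 + $253.04 = $2,562.52
Net pay = $6,747.31 − $2,562.52 = $4,184.79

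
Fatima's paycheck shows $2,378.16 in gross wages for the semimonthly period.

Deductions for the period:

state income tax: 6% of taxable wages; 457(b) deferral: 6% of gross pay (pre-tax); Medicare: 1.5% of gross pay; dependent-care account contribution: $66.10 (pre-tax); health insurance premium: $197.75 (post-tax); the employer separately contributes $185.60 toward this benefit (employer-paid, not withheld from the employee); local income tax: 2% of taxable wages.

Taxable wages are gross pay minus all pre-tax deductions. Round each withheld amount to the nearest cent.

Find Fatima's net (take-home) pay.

$1,762.40

Dependent-care account contribution: $66.10
457(b) deferral: $2,378.16 × 0.06 = $142.69
Pre-tax total = $66.10 + $142.69 = $208.79
Taxable wages = $2,378.16 − $208.79 = $2,169.37
State income tax: $2,169.37 × 0.06 = $130.16
Local income tax: $2,169.37 × 0.02 = $43.39
Medicare: $2,378.16 × 0.015 = $35.67
Health insurance premium: $197.75
(Employer's $185.60 toward health insurance premium is not withheld from the employee.)
Total deductions = $66.10 + $142.69 + $130.16 + $43.39 + $35.67 + $197.75 = $615.76
Net pay = $2,378.16 − $615.76 = $1,762.40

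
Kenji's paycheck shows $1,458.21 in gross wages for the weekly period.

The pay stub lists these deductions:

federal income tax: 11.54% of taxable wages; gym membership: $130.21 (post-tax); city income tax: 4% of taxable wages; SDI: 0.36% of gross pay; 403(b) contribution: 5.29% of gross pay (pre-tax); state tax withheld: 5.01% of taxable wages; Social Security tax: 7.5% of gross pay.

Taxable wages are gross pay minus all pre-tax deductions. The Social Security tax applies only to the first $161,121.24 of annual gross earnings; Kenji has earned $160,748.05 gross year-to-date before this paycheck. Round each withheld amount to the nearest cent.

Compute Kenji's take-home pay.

$933.81

403(b) contribution: $1,458.21 × 0.0529 = $77.14
Taxable wages = $1,458.21 − $77.14 = $1,381.07
City income tax: $1,381.07 × 0.04 = $55.24
Federal income tax: $1,381.07 × 0.1154 = $159.38
State tax withheld: $1,381.07 × 0.0501 = $69.19
SDI: $1,458.21 × 0.0036 = $5.25
Social Security tax: only $161,121.24 − $160,748.05 = $373.19 of this check is subject → $373.19 × 0.075 = $27.99
Gym membership: $130.21
Total deductions = $77.14 + $55.24 + $159.38 + $69.19 + $5.25 + $27.99 + $130.21 = $524.40
Net pay = $1,458.21 − $524.40 = $933.81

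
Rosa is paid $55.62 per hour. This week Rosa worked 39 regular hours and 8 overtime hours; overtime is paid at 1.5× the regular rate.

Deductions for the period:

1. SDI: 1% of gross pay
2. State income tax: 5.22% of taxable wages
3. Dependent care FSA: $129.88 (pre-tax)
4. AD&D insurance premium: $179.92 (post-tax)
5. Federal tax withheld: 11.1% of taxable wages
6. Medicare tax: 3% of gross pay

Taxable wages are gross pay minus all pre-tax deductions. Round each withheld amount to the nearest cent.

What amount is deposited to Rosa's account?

$1,971.61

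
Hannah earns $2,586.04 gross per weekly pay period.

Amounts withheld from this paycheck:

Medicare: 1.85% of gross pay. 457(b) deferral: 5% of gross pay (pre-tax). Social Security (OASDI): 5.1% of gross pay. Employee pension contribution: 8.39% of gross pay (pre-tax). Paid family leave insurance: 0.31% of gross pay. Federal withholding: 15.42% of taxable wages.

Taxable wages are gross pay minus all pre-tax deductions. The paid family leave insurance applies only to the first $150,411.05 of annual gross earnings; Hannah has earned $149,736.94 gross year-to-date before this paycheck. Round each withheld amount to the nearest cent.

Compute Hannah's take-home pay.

Employee pension contribution: $2,586.04 × 0.0839 = $216.97
457(b) deferral: $2,586.04 × 0.05 = $129.30
Pre-tax total = $216.97 + $129.30 = $346.27
Taxable wages = $2,586.04 − $346.27 = $2,239.77
Federal withholding: $2,239.77 × 0.1542 = $345.37
Social Security (OASDI): $2,586.04 × 0.051 = $131.89
Paid family leave insurance: only $150,411.05 − $149,736.94 = $674.11 of this check is subject → $674.11 × 0.0031 = $2.09
Medicare: $2,586.04 × 0.0185 = $47.84
Total deductions = $216.97 + $129.30 + $345.37 + $131.89 + $2.09 + $47.84 = $873.46
Net pay = $2,586.04 − $873.46 = $1,712.58

$1,712.58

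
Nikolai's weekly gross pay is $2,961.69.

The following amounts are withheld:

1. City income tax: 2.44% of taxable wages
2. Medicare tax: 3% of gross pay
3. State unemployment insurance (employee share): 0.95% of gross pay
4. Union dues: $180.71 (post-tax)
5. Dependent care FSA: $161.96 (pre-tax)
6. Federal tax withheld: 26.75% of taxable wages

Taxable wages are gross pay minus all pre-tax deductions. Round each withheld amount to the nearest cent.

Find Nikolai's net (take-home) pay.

Dependent care FSA: $161.96
Taxable wages = $2,961.69 − $161.96 = $2,799.73
City income tax: $2,799.73 × 0.0244 = $68.31
Federal tax withheld: $2,799.73 × 0.2675 = $748.93
State unemployment insurance (employee share): $2,961.69 × 0.0095 = $28.14
Medicare tax: $2,961.69 × 0.03 = $88.85
Union dues: $180.71
Total deductions = $161.96 + $68.31 + $748.93 + $28.14 + $88.85 + $180.71 = $1,276.90
Net pay = $2,961.69 − $1,276.90 = $1,684.79

$1,684.79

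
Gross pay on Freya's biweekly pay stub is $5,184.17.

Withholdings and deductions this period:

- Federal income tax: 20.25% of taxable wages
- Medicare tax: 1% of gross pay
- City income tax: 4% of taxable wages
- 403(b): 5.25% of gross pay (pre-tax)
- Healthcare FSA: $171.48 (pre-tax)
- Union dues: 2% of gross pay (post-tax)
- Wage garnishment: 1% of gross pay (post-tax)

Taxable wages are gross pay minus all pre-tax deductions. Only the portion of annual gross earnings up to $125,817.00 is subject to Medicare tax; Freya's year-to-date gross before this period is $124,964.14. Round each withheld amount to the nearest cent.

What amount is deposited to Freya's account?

403(b): $5,184.17 × 0.0525 = $272.17
Healthcare FSA: $171.48
Pre-tax total = $272.17 + $171.48 = $443.65
Taxable wages = $5,184.17 − $443.65 = $4,740.52
City income tax: $4,740.52 × 0.04 = $189.62
Federal income tax: $4,740.52 × 0.2025 = $959.96
Medicare tax: only $125,817.00 − $124,964.14 = $852.86 of this check is subject → $852.86 × 0.01 = $8.53
Wage garnishment: $5,184.17 × 0.01 = $51.84
Union dues: $5,184.17 × 0.02 = $103.68
Total deductions = $272.17 + $171.48 + $189.62 + $959.96 + $8.53 + $51.84 + $103.68 = $1,757.28
Net pay = $5,184.17 − $1,757.28 = $3,426.89

$3,426.89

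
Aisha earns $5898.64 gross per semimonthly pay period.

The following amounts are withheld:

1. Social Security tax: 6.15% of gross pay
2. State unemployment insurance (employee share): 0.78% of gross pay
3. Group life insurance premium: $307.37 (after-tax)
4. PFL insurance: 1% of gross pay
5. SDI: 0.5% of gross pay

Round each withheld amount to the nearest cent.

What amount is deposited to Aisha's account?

SDI: $5898.64 × 0.005 = $29.49
Social Security tax: $5898.64 × 0.0615 = $362.77
State unemployment insurance (employee share): $5898.64 × 0.0078 = $46.01
PFL insurance: $5898.64 × 0.01 = $58.99
Group life insurance premium: $307.37
Total deductions = $29.49 + $362.77 + $46.01 + $58.99 + $307.37 = $804.63
Net pay = $5898.64 − $804.63 = $5094.01

$5094.01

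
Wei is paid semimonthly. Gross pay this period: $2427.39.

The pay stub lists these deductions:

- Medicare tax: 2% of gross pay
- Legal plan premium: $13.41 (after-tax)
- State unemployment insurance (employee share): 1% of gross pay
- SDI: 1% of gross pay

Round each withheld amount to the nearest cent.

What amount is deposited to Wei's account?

$2316.89

SDI: $2427.39 × 0.01 = $24.27
State unemployment insurance (employee share): $2427.39 × 0.01 = $24.27
Medicare tax: $2427.39 × 0.02 = $48.55
Legal plan premium: $13.41
Total deductions = $24.27 + $24.27 + $48.55 + $13.41 = $110.50
Net pay = $2427.39 − $110.50 = $2316.89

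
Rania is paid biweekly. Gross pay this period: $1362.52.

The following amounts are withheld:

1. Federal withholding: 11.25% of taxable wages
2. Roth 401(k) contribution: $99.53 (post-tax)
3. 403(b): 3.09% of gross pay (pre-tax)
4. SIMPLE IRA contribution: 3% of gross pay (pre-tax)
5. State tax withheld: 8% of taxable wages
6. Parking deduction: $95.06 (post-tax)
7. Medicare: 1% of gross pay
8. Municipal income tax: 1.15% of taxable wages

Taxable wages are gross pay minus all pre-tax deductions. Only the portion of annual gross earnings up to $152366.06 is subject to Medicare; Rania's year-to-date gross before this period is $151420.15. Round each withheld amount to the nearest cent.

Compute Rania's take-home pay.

$814.47

403(b): $1362.52 × 0.0309 = $42.10
SIMPLE IRA contribution: $1362.52 × 0.03 = $40.88
Pre-tax total = $42.10 + $40.88 = $82.98
Taxable wages = $1362.52 − $82.98 = $1279.54
Municipal income tax: $1279.54 × 0.0115 = $14.71
Federal withholding: $1279.54 × 0.1125 = $143.95
State tax withheld: $1279.54 × 0.08 = $102.36
Medicare: only $152366.06 − $151420.15 = $945.91 of this check is subject → $945.91 × 0.01 = $9.46
Parking deduction: $95.06
Roth 401(k) contribution: $99.53
Total deductions = $42.10 + $40.88 + $14.71 + $143.95 + $102.36 + $9.46 + $95.06 + $99.53 = $548.05
Net pay = $1362.52 − $548.05 = $814.47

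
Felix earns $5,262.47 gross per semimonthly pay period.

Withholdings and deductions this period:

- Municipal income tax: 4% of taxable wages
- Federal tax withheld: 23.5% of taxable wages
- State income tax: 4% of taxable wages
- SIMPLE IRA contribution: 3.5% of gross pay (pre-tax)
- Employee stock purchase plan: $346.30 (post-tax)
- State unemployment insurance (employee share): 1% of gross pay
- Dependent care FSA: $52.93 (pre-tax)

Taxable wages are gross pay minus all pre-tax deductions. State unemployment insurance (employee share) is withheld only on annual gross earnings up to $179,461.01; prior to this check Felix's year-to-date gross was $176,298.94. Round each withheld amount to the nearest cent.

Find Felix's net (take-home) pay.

$3,064.45

SIMPLE IRA contribution: $5,262.47 × 0.035 = $184.19
Dependent care FSA: $52.93
Pre-tax total = $184.19 + $52.93 = $237.12
Taxable wages = $5,262.47 − $237.12 = $5,025.35
Federal tax withheld: $5,025.35 × 0.235 = $1,180.96
Municipal income tax: $5,025.35 × 0.04 = $201.01
State income tax: $5,025.35 × 0.04 = $201.01
State unemployment insurance (employee share): only $179,461.01 − $176,298.94 = $3,162.07 of this check is subject → $3,162.07 × 0.01 = $31.62
Employee stock purchase plan: $346.30
Total deductions = $184.19 + $52.93 + $1,180.96 + $201.01 + $201.01 + $31.62 + $346.30 = $2,198.02
Net pay = $5,262.47 − $2,198.02 = $3,064.45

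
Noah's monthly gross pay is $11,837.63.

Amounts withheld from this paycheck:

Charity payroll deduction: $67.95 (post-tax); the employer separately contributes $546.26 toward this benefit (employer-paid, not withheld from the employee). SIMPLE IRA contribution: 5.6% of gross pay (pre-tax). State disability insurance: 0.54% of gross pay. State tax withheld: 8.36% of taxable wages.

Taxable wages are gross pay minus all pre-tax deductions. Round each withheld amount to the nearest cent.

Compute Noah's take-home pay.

$10,108.64

SIMPLE IRA contribution: $11,837.63 × 0.056 = $662.91
Taxable wages = $11,837.63 − $662.91 = $11,174.72
State tax withheld: $11,174.72 × 0.0836 = $934.21
State disability insurance: $11,837.63 × 0.0054 = $63.92
Charity payroll deduction: $67.95
(Employer's $546.26 toward charity payroll deduction is not withheld from the employee.)
Total deductions = $662.91 + $934.21 + $63.92 + $67.95 = $1,728.99
Net pay = $11,837.63 − $1,728.99 = $10,108.64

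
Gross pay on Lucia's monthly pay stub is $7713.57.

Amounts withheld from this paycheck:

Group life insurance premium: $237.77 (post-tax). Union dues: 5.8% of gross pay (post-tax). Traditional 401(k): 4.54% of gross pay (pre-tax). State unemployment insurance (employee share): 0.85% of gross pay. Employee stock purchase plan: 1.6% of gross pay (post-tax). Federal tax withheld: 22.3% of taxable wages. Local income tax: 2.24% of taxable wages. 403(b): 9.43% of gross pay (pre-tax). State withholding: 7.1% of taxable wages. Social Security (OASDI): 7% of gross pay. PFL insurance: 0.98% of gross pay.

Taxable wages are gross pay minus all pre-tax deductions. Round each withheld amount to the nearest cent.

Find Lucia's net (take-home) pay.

Traditional 401(k): $7713.57 × 0.0454 = $350.20
403(b): $7713.57 × 0.0943 = $727.39
Pre-tax total = $350.20 + $727.39 = $1077.59
Taxable wages = $7713.57 − $1077.59 = $6635.98
Federal tax withheld: $6635.98 × 0.223 = $1479.82
State withholding: $6635.98 × 0.071 = $471.15
Local income tax: $6635.98 × 0.0224 = $148.65
State unemployment insurance (employee share): $7713.57 × 0.0085 = $65.57
Social Security (OASDI): $7713.57 × 0.07 = $539.95
PFL insurance: $7713.57 × 0.0098 = $75.59
Group life insurance premium: $237.77
Union dues: $7713.57 × 0.058 = $447.39
Employee stock purchase plan: $7713.57 × 0.016 = $123.42
Total deductions = $350.20 + $727.39 + $1479.82 + $471.15 + $148.65 + $65.57 + $539.95 + $75.59 + $237.77 + $447.39 + $123.42 = $4666.90
Net pay = $7713.57 − $4666.90 = $3046.67

$3046.67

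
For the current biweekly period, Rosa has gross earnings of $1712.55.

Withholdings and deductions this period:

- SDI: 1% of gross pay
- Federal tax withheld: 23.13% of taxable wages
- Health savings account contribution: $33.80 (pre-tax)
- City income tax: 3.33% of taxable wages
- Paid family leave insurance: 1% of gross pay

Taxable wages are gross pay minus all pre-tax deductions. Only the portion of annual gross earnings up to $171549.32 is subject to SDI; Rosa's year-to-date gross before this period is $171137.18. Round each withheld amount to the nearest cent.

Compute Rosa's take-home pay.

$1213.31

Health savings account contribution: $33.80
Taxable wages = $1712.55 − $33.80 = $1678.75
City income tax: $1678.75 × 0.0333 = $55.90
Federal tax withheld: $1678.75 × 0.2313 = $388.29
SDI: only $171549.32 − $171137.18 = $412.14 of this check is subject → $412.14 × 0.01 = $4.12
Paid family leave insurance: $1712.55 × 0.01 = $17.13
Total deductions = $33.80 + $55.90 + $388.29 + $4.12 + $17.13 = $499.24
Net pay = $1712.55 − $499.24 = $1213.31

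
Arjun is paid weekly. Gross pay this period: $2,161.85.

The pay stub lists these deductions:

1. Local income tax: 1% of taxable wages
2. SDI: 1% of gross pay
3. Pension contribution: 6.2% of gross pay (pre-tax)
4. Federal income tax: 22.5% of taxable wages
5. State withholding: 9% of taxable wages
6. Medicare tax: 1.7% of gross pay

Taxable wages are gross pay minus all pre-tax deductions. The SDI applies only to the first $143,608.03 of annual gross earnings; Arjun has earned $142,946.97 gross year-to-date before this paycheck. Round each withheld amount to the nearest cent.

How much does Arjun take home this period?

$1,325.42

Pension contribution: $2,161.85 × 0.062 = $134.03
Taxable wages = $2,161.85 − $134.03 = $2,027.82
Local income tax: $2,027.82 × 0.01 = $20.28
State withholding: $2,027.82 × 0.09 = $182.50
Federal income tax: $2,027.82 × 0.225 = $456.26
Medicare tax: $2,161.85 × 0.017 = $36.75
SDI: only $143,608.03 − $142,946.97 = $661.06 of this check is subject → $661.06 × 0.01 = $6.61
Total deductions = $134.03 + $20.28 + $182.50 + $456.26 + $36.75 + $6.61 = $836.43
Net pay = $2,161.85 − $836.43 = $1,325.42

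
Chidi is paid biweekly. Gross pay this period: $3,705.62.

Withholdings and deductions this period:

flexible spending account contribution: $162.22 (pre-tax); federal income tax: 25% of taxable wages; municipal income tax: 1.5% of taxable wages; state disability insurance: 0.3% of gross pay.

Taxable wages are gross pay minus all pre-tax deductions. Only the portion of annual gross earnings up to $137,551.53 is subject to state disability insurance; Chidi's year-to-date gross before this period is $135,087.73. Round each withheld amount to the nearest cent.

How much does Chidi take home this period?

$2,597.01

Flexible spending account contribution: $162.22
Taxable wages = $3,705.62 − $162.22 = $3,543.40
Municipal income tax: $3,543.40 × 0.015 = $53.15
Federal income tax: $3,543.40 × 0.25 = $885.85
State disability insurance: only $137,551.53 − $135,087.73 = $2,463.80 of this check is subject → $2,463.80 × 0.003 = $7.39
Total deductions = $162.22 + $53.15 + $885.85 + $7.39 = $1,108.61
Net pay = $3,705.62 − $1,108.61 = $2,597.01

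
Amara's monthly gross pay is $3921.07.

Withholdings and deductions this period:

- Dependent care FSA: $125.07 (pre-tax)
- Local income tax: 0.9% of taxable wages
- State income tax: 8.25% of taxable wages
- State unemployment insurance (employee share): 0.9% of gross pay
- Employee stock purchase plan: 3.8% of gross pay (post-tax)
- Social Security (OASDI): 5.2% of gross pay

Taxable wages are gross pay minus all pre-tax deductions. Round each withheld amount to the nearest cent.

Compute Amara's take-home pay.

Dependent care FSA: $125.07
Taxable wages = $3921.07 − $125.07 = $3796.00
Local income tax: $3796.00 × 0.009 = $34.16
State income tax: $3796.00 × 0.0825 = $313.17
State unemployment insurance (employee share): $3921.07 × 0.009 = $35.29
Social Security (OASDI): $3921.07 × 0.052 = $203.90
Employee stock purchase plan: $3921.07 × 0.038 = $149.00
Total deductions = $125.07 + $34.16 + $313.17 + $35.29 + $203.90 + $149.00 = $860.59
Net pay = $3921.07 − $860.59 = $3060.48

$3060.48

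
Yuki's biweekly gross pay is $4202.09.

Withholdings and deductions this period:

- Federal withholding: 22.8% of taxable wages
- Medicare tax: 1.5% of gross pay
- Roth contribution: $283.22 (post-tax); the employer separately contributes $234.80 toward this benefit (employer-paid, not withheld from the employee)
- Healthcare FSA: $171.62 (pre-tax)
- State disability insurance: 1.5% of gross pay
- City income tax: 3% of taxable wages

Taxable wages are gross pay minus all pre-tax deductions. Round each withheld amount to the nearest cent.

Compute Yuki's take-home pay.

$2581.33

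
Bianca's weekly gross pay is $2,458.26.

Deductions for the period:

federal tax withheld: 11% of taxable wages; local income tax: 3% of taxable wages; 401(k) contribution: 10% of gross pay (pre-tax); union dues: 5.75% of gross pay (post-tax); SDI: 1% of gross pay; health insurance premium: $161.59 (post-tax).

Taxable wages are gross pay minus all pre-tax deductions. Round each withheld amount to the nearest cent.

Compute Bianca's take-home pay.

401(k) contribution: $2,458.26 × 0.1 = $245.83
Taxable wages = $2,458.26 − $245.83 = $2,212.43
Federal tax withheld: $2,212.43 × 0.11 = $243.37
Local income tax: $2,212.43 × 0.03 = $66.37
SDI: $2,458.26 × 0.01 = $24.58
Health insurance premium: $161.59
Union dues: $2,458.26 × 0.0575 = $141.35
Total deductions = $245.83 + $243.37 + $66.37 + $24.58 + $161.59 + $141.35 = $883.09
Net pay = $2,458.26 − $883.09 = $1,575.17

$1,575.17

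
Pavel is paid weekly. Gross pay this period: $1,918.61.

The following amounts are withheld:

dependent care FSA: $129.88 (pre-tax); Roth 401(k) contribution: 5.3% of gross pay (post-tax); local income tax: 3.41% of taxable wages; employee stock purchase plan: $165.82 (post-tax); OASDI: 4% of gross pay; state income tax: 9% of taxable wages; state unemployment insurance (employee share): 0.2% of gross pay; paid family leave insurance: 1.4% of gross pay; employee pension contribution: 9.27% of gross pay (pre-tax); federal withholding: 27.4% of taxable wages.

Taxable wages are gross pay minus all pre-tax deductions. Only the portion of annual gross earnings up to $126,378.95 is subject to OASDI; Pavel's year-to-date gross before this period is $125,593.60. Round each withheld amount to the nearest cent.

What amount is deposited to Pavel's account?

$639.96

Dependent care FSA: $129.88
Employee pension contribution: $1,918.61 × 0.0927 = $177.86
Pre-tax total = $129.88 + $177.86 = $307.74
Taxable wages = $1,918.61 − $307.74 = $1,610.87
Federal withholding: $1,610.87 × 0.274 = $441.38
Local income tax: $1,610.87 × 0.0341 = $54.93
State income tax: $1,610.87 × 0.09 = $144.98
OASDI: only $126,378.95 − $125,593.60 = $785.35 of this check is subject → $785.35 × 0.04 = $31.41
State unemployment insurance (employee share): $1,918.61 × 0.002 = $3.84
Paid family leave insurance: $1,918.61 × 0.014 = $26.86
Employee stock purchase plan: $165.82
Roth 401(k) contribution: $1,918.61 × 0.053 = $101.69
Total deductions = $129.88 + $177.86 + $441.38 + $54.93 + $144.98 + $31.41 + $3.84 + $26.86 + $165.82 + $101.69 = $1,278.65
Net pay = $1,918.61 − $1,278.65 = $639.96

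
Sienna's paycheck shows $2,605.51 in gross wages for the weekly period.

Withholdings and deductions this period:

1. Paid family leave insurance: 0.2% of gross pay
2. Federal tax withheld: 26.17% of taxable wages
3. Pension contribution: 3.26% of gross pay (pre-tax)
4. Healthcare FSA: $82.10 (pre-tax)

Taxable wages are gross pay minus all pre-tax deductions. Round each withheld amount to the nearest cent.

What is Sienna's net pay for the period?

Healthcare FSA: $82.10
Pension contribution: $2,605.51 × 0.0326 = $84.94
Pre-tax total = $82.10 + $84.94 = $167.04
Taxable wages = $2,605.51 − $167.04 = $2,438.47
Federal tax withheld: $2,438.47 × 0.2617 = $638.15
Paid family leave insurance: $2,605.51 × 0.002 = $5.21
Total deductions = $82.10 + $84.94 + $638.15 + $5.21 = $810.40
Net pay = $2,605.51 − $810.40 = $1,795.11

$1,795.11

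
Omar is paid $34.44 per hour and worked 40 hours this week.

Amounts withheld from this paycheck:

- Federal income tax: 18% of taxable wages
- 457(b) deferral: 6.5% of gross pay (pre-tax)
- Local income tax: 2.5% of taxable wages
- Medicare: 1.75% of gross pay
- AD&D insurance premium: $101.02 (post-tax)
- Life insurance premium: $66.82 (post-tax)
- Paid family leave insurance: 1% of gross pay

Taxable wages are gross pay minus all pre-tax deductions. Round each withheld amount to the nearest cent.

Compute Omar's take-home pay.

$818.28

Gross pay: 40 × $34.44 = $1,377.60
457(b) deferral: $1,377.60 × 0.065 = $89.54
Taxable wages = $1,377.60 − $89.54 = $1,288.06
Local income tax: $1,288.06 × 0.025 = $32.20
Federal income tax: $1,288.06 × 0.18 = $231.85
Paid family leave insurance: $1,377.60 × 0.01 = $13.78
Medicare: $1,377.60 × 0.0175 = $24.11
Life insurance premium: $66.82
AD&D insurance premium: $101.02
Total deductions = $89.54 + $32.20 + $231.85 + $13.78 + $24.11 + $66.82 + $101.02 = $559.32
Net pay = $1,377.60 − $559.32 = $818.28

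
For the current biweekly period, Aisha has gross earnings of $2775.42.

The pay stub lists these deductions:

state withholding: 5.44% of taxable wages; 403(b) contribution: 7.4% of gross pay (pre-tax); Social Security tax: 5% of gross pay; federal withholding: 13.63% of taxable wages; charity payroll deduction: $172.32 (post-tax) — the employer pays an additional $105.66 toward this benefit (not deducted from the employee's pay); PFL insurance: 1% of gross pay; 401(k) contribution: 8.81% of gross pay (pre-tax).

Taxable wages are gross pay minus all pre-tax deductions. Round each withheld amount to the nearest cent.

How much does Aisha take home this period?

$1543.21

403(b) contribution: $2775.42 × 0.074 = $205.38
401(k) contribution: $2775.42 × 0.0881 = $244.51
Pre-tax total = $205.38 + $244.51 = $449.89
Taxable wages = $2775.42 − $449.89 = $2325.53
State withholding: $2325.53 × 0.0544 = $126.51
Federal withholding: $2325.53 × 0.1363 = $316.97
Social Security tax: $2775.42 × 0.05 = $138.77
PFL insurance: $2775.42 × 0.01 = $27.75
Charity payroll deduction: $172.32
(Employer's $105.66 toward charity payroll deduction is not withheld from the employee.)
Total deductions = $205.38 + $244.51 + $126.51 + $316.97 + $138.77 + $27.75 + $172.32 = $1232.21
Net pay = $2775.42 − $1232.21 = $1543.21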